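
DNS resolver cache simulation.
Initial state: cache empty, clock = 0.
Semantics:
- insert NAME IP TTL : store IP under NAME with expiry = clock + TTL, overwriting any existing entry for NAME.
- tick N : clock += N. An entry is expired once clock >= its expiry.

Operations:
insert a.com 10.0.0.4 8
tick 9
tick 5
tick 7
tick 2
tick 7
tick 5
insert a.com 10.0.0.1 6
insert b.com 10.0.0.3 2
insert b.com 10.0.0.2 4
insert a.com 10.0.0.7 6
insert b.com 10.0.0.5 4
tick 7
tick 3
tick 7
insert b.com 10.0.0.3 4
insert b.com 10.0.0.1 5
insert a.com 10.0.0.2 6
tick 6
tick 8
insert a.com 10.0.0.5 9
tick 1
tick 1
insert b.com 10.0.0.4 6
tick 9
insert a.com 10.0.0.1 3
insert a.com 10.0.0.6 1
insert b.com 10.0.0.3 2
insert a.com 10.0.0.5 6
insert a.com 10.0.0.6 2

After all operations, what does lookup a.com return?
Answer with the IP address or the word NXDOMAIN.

Op 1: insert a.com -> 10.0.0.4 (expiry=0+8=8). clock=0
Op 2: tick 9 -> clock=9. purged={a.com}
Op 3: tick 5 -> clock=14.
Op 4: tick 7 -> clock=21.
Op 5: tick 2 -> clock=23.
Op 6: tick 7 -> clock=30.
Op 7: tick 5 -> clock=35.
Op 8: insert a.com -> 10.0.0.1 (expiry=35+6=41). clock=35
Op 9: insert b.com -> 10.0.0.3 (expiry=35+2=37). clock=35
Op 10: insert b.com -> 10.0.0.2 (expiry=35+4=39). clock=35
Op 11: insert a.com -> 10.0.0.7 (expiry=35+6=41). clock=35
Op 12: insert b.com -> 10.0.0.5 (expiry=35+4=39). clock=35
Op 13: tick 7 -> clock=42. purged={a.com,b.com}
Op 14: tick 3 -> clock=45.
Op 15: tick 7 -> clock=52.
Op 16: insert b.com -> 10.0.0.3 (expiry=52+4=56). clock=52
Op 17: insert b.com -> 10.0.0.1 (expiry=52+5=57). clock=52
Op 18: insert a.com -> 10.0.0.2 (expiry=52+6=58). clock=52
Op 19: tick 6 -> clock=58. purged={a.com,b.com}
Op 20: tick 8 -> clock=66.
Op 21: insert a.com -> 10.0.0.5 (expiry=66+9=75). clock=66
Op 22: tick 1 -> clock=67.
Op 23: tick 1 -> clock=68.
Op 24: insert b.com -> 10.0.0.4 (expiry=68+6=74). clock=68
Op 25: tick 9 -> clock=77. purged={a.com,b.com}
Op 26: insert a.com -> 10.0.0.1 (expiry=77+3=80). clock=77
Op 27: insert a.com -> 10.0.0.6 (expiry=77+1=78). clock=77
Op 28: insert b.com -> 10.0.0.3 (expiry=77+2=79). clock=77
Op 29: insert a.com -> 10.0.0.5 (expiry=77+6=83). clock=77
Op 30: insert a.com -> 10.0.0.6 (expiry=77+2=79). clock=77
lookup a.com: present, ip=10.0.0.6 expiry=79 > clock=77

Answer: 10.0.0.6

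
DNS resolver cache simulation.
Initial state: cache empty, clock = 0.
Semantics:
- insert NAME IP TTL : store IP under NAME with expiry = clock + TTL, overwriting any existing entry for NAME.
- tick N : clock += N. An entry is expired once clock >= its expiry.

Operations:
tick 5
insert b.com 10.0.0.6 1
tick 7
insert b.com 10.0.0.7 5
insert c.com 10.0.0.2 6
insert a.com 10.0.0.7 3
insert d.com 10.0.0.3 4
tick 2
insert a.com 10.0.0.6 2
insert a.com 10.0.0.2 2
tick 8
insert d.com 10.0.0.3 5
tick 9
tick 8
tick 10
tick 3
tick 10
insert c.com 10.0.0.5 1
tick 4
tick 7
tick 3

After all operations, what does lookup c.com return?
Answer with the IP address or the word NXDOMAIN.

Op 1: tick 5 -> clock=5.
Op 2: insert b.com -> 10.0.0.6 (expiry=5+1=6). clock=5
Op 3: tick 7 -> clock=12. purged={b.com}
Op 4: insert b.com -> 10.0.0.7 (expiry=12+5=17). clock=12
Op 5: insert c.com -> 10.0.0.2 (expiry=12+6=18). clock=12
Op 6: insert a.com -> 10.0.0.7 (expiry=12+3=15). clock=12
Op 7: insert d.com -> 10.0.0.3 (expiry=12+4=16). clock=12
Op 8: tick 2 -> clock=14.
Op 9: insert a.com -> 10.0.0.6 (expiry=14+2=16). clock=14
Op 10: insert a.com -> 10.0.0.2 (expiry=14+2=16). clock=14
Op 11: tick 8 -> clock=22. purged={a.com,b.com,c.com,d.com}
Op 12: insert d.com -> 10.0.0.3 (expiry=22+5=27). clock=22
Op 13: tick 9 -> clock=31. purged={d.com}
Op 14: tick 8 -> clock=39.
Op 15: tick 10 -> clock=49.
Op 16: tick 3 -> clock=52.
Op 17: tick 10 -> clock=62.
Op 18: insert c.com -> 10.0.0.5 (expiry=62+1=63). clock=62
Op 19: tick 4 -> clock=66. purged={c.com}
Op 20: tick 7 -> clock=73.
Op 21: tick 3 -> clock=76.
lookup c.com: not in cache (expired or never inserted)

Answer: NXDOMAIN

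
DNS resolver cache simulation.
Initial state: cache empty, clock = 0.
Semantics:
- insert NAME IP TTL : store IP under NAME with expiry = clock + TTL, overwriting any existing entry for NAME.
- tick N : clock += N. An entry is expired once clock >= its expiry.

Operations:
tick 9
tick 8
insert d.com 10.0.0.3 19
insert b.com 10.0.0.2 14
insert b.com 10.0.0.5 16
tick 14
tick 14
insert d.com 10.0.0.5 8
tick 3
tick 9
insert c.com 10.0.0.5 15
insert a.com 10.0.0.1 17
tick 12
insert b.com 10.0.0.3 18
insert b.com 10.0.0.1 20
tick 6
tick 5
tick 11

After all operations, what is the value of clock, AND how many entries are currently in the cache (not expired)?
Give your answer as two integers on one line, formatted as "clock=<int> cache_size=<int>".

Answer: clock=91 cache_size=0

Derivation:
Op 1: tick 9 -> clock=9.
Op 2: tick 8 -> clock=17.
Op 3: insert d.com -> 10.0.0.3 (expiry=17+19=36). clock=17
Op 4: insert b.com -> 10.0.0.2 (expiry=17+14=31). clock=17
Op 5: insert b.com -> 10.0.0.5 (expiry=17+16=33). clock=17
Op 6: tick 14 -> clock=31.
Op 7: tick 14 -> clock=45. purged={b.com,d.com}
Op 8: insert d.com -> 10.0.0.5 (expiry=45+8=53). clock=45
Op 9: tick 3 -> clock=48.
Op 10: tick 9 -> clock=57. purged={d.com}
Op 11: insert c.com -> 10.0.0.5 (expiry=57+15=72). clock=57
Op 12: insert a.com -> 10.0.0.1 (expiry=57+17=74). clock=57
Op 13: tick 12 -> clock=69.
Op 14: insert b.com -> 10.0.0.3 (expiry=69+18=87). clock=69
Op 15: insert b.com -> 10.0.0.1 (expiry=69+20=89). clock=69
Op 16: tick 6 -> clock=75. purged={a.com,c.com}
Op 17: tick 5 -> clock=80.
Op 18: tick 11 -> clock=91. purged={b.com}
Final clock = 91
Final cache (unexpired): {} -> size=0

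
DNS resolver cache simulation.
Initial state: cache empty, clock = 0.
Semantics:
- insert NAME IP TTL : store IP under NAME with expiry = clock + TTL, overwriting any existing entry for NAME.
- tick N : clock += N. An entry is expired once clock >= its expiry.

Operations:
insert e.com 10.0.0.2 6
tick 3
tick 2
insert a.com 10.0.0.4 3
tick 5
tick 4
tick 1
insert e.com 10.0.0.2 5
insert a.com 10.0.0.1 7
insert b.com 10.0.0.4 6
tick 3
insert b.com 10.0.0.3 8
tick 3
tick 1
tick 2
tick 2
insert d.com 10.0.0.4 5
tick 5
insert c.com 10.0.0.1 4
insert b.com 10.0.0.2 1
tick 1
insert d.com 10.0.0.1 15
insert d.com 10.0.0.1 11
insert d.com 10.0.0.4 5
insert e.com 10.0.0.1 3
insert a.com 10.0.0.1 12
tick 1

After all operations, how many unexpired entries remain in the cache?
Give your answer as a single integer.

Op 1: insert e.com -> 10.0.0.2 (expiry=0+6=6). clock=0
Op 2: tick 3 -> clock=3.
Op 3: tick 2 -> clock=5.
Op 4: insert a.com -> 10.0.0.4 (expiry=5+3=8). clock=5
Op 5: tick 5 -> clock=10. purged={a.com,e.com}
Op 6: tick 4 -> clock=14.
Op 7: tick 1 -> clock=15.
Op 8: insert e.com -> 10.0.0.2 (expiry=15+5=20). clock=15
Op 9: insert a.com -> 10.0.0.1 (expiry=15+7=22). clock=15
Op 10: insert b.com -> 10.0.0.4 (expiry=15+6=21). clock=15
Op 11: tick 3 -> clock=18.
Op 12: insert b.com -> 10.0.0.3 (expiry=18+8=26). clock=18
Op 13: tick 3 -> clock=21. purged={e.com}
Op 14: tick 1 -> clock=22. purged={a.com}
Op 15: tick 2 -> clock=24.
Op 16: tick 2 -> clock=26. purged={b.com}
Op 17: insert d.com -> 10.0.0.4 (expiry=26+5=31). clock=26
Op 18: tick 5 -> clock=31. purged={d.com}
Op 19: insert c.com -> 10.0.0.1 (expiry=31+4=35). clock=31
Op 20: insert b.com -> 10.0.0.2 (expiry=31+1=32). clock=31
Op 21: tick 1 -> clock=32. purged={b.com}
Op 22: insert d.com -> 10.0.0.1 (expiry=32+15=47). clock=32
Op 23: insert d.com -> 10.0.0.1 (expiry=32+11=43). clock=32
Op 24: insert d.com -> 10.0.0.4 (expiry=32+5=37). clock=32
Op 25: insert e.com -> 10.0.0.1 (expiry=32+3=35). clock=32
Op 26: insert a.com -> 10.0.0.1 (expiry=32+12=44). clock=32
Op 27: tick 1 -> clock=33.
Final cache (unexpired): {a.com,c.com,d.com,e.com} -> size=4

Answer: 4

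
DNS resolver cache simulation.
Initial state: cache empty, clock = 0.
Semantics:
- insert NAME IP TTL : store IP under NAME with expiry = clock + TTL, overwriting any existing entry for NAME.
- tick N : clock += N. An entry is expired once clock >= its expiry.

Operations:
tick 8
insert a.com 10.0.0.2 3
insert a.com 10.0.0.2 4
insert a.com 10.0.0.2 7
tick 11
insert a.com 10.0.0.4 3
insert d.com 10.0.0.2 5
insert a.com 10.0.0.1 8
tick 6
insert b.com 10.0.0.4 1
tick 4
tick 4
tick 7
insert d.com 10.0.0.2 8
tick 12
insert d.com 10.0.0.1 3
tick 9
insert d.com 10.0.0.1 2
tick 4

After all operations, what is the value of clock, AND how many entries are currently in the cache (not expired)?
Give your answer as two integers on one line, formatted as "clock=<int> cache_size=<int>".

Answer: clock=65 cache_size=0

Derivation:
Op 1: tick 8 -> clock=8.
Op 2: insert a.com -> 10.0.0.2 (expiry=8+3=11). clock=8
Op 3: insert a.com -> 10.0.0.2 (expiry=8+4=12). clock=8
Op 4: insert a.com -> 10.0.0.2 (expiry=8+7=15). clock=8
Op 5: tick 11 -> clock=19. purged={a.com}
Op 6: insert a.com -> 10.0.0.4 (expiry=19+3=22). clock=19
Op 7: insert d.com -> 10.0.0.2 (expiry=19+5=24). clock=19
Op 8: insert a.com -> 10.0.0.1 (expiry=19+8=27). clock=19
Op 9: tick 6 -> clock=25. purged={d.com}
Op 10: insert b.com -> 10.0.0.4 (expiry=25+1=26). clock=25
Op 11: tick 4 -> clock=29. purged={a.com,b.com}
Op 12: tick 4 -> clock=33.
Op 13: tick 7 -> clock=40.
Op 14: insert d.com -> 10.0.0.2 (expiry=40+8=48). clock=40
Op 15: tick 12 -> clock=52. purged={d.com}
Op 16: insert d.com -> 10.0.0.1 (expiry=52+3=55). clock=52
Op 17: tick 9 -> clock=61. purged={d.com}
Op 18: insert d.com -> 10.0.0.1 (expiry=61+2=63). clock=61
Op 19: tick 4 -> clock=65. purged={d.com}
Final clock = 65
Final cache (unexpired): {} -> size=0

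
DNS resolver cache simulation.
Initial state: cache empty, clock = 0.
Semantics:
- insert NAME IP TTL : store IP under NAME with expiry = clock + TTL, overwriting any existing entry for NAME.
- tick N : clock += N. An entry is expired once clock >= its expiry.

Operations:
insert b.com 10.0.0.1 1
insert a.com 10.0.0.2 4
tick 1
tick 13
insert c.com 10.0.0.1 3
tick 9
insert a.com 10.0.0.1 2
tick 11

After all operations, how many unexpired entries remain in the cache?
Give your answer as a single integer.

Op 1: insert b.com -> 10.0.0.1 (expiry=0+1=1). clock=0
Op 2: insert a.com -> 10.0.0.2 (expiry=0+4=4). clock=0
Op 3: tick 1 -> clock=1. purged={b.com}
Op 4: tick 13 -> clock=14. purged={a.com}
Op 5: insert c.com -> 10.0.0.1 (expiry=14+3=17). clock=14
Op 6: tick 9 -> clock=23. purged={c.com}
Op 7: insert a.com -> 10.0.0.1 (expiry=23+2=25). clock=23
Op 8: tick 11 -> clock=34. purged={a.com}
Final cache (unexpired): {} -> size=0

Answer: 0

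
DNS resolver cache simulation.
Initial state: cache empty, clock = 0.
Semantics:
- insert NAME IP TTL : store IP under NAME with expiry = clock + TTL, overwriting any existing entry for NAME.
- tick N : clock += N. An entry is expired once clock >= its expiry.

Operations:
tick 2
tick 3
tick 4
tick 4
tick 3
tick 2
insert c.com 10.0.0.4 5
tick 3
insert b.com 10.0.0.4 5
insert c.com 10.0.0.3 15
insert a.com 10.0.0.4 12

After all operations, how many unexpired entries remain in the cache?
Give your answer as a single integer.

Answer: 3

Derivation:
Op 1: tick 2 -> clock=2.
Op 2: tick 3 -> clock=5.
Op 3: tick 4 -> clock=9.
Op 4: tick 4 -> clock=13.
Op 5: tick 3 -> clock=16.
Op 6: tick 2 -> clock=18.
Op 7: insert c.com -> 10.0.0.4 (expiry=18+5=23). clock=18
Op 8: tick 3 -> clock=21.
Op 9: insert b.com -> 10.0.0.4 (expiry=21+5=26). clock=21
Op 10: insert c.com -> 10.0.0.3 (expiry=21+15=36). clock=21
Op 11: insert a.com -> 10.0.0.4 (expiry=21+12=33). clock=21
Final cache (unexpired): {a.com,b.com,c.com} -> size=3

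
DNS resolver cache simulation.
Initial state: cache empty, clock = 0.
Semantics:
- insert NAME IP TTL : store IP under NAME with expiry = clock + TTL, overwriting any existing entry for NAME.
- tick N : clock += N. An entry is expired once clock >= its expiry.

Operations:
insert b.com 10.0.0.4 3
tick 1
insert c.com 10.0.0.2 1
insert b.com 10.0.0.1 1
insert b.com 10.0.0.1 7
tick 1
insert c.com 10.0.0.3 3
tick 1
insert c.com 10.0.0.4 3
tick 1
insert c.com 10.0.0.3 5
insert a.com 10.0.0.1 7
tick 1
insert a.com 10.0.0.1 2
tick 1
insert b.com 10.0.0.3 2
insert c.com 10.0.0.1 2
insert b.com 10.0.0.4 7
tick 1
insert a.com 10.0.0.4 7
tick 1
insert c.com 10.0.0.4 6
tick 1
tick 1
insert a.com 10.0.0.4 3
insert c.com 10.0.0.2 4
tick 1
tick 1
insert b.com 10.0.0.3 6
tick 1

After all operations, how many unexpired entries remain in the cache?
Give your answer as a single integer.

Answer: 2

Derivation:
Op 1: insert b.com -> 10.0.0.4 (expiry=0+3=3). clock=0
Op 2: tick 1 -> clock=1.
Op 3: insert c.com -> 10.0.0.2 (expiry=1+1=2). clock=1
Op 4: insert b.com -> 10.0.0.1 (expiry=1+1=2). clock=1
Op 5: insert b.com -> 10.0.0.1 (expiry=1+7=8). clock=1
Op 6: tick 1 -> clock=2. purged={c.com}
Op 7: insert c.com -> 10.0.0.3 (expiry=2+3=5). clock=2
Op 8: tick 1 -> clock=3.
Op 9: insert c.com -> 10.0.0.4 (expiry=3+3=6). clock=3
Op 10: tick 1 -> clock=4.
Op 11: insert c.com -> 10.0.0.3 (expiry=4+5=9). clock=4
Op 12: insert a.com -> 10.0.0.1 (expiry=4+7=11). clock=4
Op 13: tick 1 -> clock=5.
Op 14: insert a.com -> 10.0.0.1 (expiry=5+2=7). clock=5
Op 15: tick 1 -> clock=6.
Op 16: insert b.com -> 10.0.0.3 (expiry=6+2=8). clock=6
Op 17: insert c.com -> 10.0.0.1 (expiry=6+2=8). clock=6
Op 18: insert b.com -> 10.0.0.4 (expiry=6+7=13). clock=6
Op 19: tick 1 -> clock=7. purged={a.com}
Op 20: insert a.com -> 10.0.0.4 (expiry=7+7=14). clock=7
Op 21: tick 1 -> clock=8. purged={c.com}
Op 22: insert c.com -> 10.0.0.4 (expiry=8+6=14). clock=8
Op 23: tick 1 -> clock=9.
Op 24: tick 1 -> clock=10.
Op 25: insert a.com -> 10.0.0.4 (expiry=10+3=13). clock=10
Op 26: insert c.com -> 10.0.0.2 (expiry=10+4=14). clock=10
Op 27: tick 1 -> clock=11.
Op 28: tick 1 -> clock=12.
Op 29: insert b.com -> 10.0.0.3 (expiry=12+6=18). clock=12
Op 30: tick 1 -> clock=13. purged={a.com}
Final cache (unexpired): {b.com,c.com} -> size=2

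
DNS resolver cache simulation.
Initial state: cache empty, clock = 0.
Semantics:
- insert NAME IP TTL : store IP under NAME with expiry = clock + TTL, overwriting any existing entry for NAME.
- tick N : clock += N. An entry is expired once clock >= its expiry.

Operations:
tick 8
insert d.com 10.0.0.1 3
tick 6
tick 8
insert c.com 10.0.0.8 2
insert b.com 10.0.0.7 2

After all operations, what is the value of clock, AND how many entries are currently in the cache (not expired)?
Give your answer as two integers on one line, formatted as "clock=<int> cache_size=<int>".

Answer: clock=22 cache_size=2

Derivation:
Op 1: tick 8 -> clock=8.
Op 2: insert d.com -> 10.0.0.1 (expiry=8+3=11). clock=8
Op 3: tick 6 -> clock=14. purged={d.com}
Op 4: tick 8 -> clock=22.
Op 5: insert c.com -> 10.0.0.8 (expiry=22+2=24). clock=22
Op 6: insert b.com -> 10.0.0.7 (expiry=22+2=24). clock=22
Final clock = 22
Final cache (unexpired): {b.com,c.com} -> size=2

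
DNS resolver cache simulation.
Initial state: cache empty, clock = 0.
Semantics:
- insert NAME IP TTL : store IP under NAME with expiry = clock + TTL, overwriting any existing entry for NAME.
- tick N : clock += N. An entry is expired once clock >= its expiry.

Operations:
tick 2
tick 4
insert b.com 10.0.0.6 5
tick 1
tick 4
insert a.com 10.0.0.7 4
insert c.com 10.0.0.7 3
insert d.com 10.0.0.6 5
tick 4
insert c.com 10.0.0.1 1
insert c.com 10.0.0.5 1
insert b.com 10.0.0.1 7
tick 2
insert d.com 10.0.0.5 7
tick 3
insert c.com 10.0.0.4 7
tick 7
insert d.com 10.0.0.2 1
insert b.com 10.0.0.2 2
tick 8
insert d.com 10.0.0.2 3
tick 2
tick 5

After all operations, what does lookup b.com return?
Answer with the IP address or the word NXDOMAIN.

Answer: NXDOMAIN

Derivation:
Op 1: tick 2 -> clock=2.
Op 2: tick 4 -> clock=6.
Op 3: insert b.com -> 10.0.0.6 (expiry=6+5=11). clock=6
Op 4: tick 1 -> clock=7.
Op 5: tick 4 -> clock=11. purged={b.com}
Op 6: insert a.com -> 10.0.0.7 (expiry=11+4=15). clock=11
Op 7: insert c.com -> 10.0.0.7 (expiry=11+3=14). clock=11
Op 8: insert d.com -> 10.0.0.6 (expiry=11+5=16). clock=11
Op 9: tick 4 -> clock=15. purged={a.com,c.com}
Op 10: insert c.com -> 10.0.0.1 (expiry=15+1=16). clock=15
Op 11: insert c.com -> 10.0.0.5 (expiry=15+1=16). clock=15
Op 12: insert b.com -> 10.0.0.1 (expiry=15+7=22). clock=15
Op 13: tick 2 -> clock=17. purged={c.com,d.com}
Op 14: insert d.com -> 10.0.0.5 (expiry=17+7=24). clock=17
Op 15: tick 3 -> clock=20.
Op 16: insert c.com -> 10.0.0.4 (expiry=20+7=27). clock=20
Op 17: tick 7 -> clock=27. purged={b.com,c.com,d.com}
Op 18: insert d.com -> 10.0.0.2 (expiry=27+1=28). clock=27
Op 19: insert b.com -> 10.0.0.2 (expiry=27+2=29). clock=27
Op 20: tick 8 -> clock=35. purged={b.com,d.com}
Op 21: insert d.com -> 10.0.0.2 (expiry=35+3=38). clock=35
Op 22: tick 2 -> clock=37.
Op 23: tick 5 -> clock=42. purged={d.com}
lookup b.com: not in cache (expired or never inserted)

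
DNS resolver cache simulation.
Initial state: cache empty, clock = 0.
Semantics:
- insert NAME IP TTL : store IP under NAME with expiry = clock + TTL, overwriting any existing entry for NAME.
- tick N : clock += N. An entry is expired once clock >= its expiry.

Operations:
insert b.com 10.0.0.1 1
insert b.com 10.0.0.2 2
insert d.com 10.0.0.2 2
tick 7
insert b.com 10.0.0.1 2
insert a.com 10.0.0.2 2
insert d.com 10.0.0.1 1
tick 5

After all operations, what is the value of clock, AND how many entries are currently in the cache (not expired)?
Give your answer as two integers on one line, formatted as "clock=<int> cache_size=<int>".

Answer: clock=12 cache_size=0

Derivation:
Op 1: insert b.com -> 10.0.0.1 (expiry=0+1=1). clock=0
Op 2: insert b.com -> 10.0.0.2 (expiry=0+2=2). clock=0
Op 3: insert d.com -> 10.0.0.2 (expiry=0+2=2). clock=0
Op 4: tick 7 -> clock=7. purged={b.com,d.com}
Op 5: insert b.com -> 10.0.0.1 (expiry=7+2=9). clock=7
Op 6: insert a.com -> 10.0.0.2 (expiry=7+2=9). clock=7
Op 7: insert d.com -> 10.0.0.1 (expiry=7+1=8). clock=7
Op 8: tick 5 -> clock=12. purged={a.com,b.com,d.com}
Final clock = 12
Final cache (unexpired): {} -> size=0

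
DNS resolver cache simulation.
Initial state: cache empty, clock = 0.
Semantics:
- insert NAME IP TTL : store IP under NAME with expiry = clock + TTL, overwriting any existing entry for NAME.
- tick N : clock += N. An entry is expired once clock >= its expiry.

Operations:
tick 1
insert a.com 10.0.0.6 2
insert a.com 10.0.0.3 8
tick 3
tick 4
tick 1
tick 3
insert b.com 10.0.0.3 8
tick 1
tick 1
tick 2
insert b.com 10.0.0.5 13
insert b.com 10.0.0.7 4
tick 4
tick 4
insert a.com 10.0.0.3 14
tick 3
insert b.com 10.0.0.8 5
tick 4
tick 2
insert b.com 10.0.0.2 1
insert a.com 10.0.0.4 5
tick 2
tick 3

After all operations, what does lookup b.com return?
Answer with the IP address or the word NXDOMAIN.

Op 1: tick 1 -> clock=1.
Op 2: insert a.com -> 10.0.0.6 (expiry=1+2=3). clock=1
Op 3: insert a.com -> 10.0.0.3 (expiry=1+8=9). clock=1
Op 4: tick 3 -> clock=4.
Op 5: tick 4 -> clock=8.
Op 6: tick 1 -> clock=9. purged={a.com}
Op 7: tick 3 -> clock=12.
Op 8: insert b.com -> 10.0.0.3 (expiry=12+8=20). clock=12
Op 9: tick 1 -> clock=13.
Op 10: tick 1 -> clock=14.
Op 11: tick 2 -> clock=16.
Op 12: insert b.com -> 10.0.0.5 (expiry=16+13=29). clock=16
Op 13: insert b.com -> 10.0.0.7 (expiry=16+4=20). clock=16
Op 14: tick 4 -> clock=20. purged={b.com}
Op 15: tick 4 -> clock=24.
Op 16: insert a.com -> 10.0.0.3 (expiry=24+14=38). clock=24
Op 17: tick 3 -> clock=27.
Op 18: insert b.com -> 10.0.0.8 (expiry=27+5=32). clock=27
Op 19: tick 4 -> clock=31.
Op 20: tick 2 -> clock=33. purged={b.com}
Op 21: insert b.com -> 10.0.0.2 (expiry=33+1=34). clock=33
Op 22: insert a.com -> 10.0.0.4 (expiry=33+5=38). clock=33
Op 23: tick 2 -> clock=35. purged={b.com}
Op 24: tick 3 -> clock=38. purged={a.com}
lookup b.com: not in cache (expired or never inserted)

Answer: NXDOMAIN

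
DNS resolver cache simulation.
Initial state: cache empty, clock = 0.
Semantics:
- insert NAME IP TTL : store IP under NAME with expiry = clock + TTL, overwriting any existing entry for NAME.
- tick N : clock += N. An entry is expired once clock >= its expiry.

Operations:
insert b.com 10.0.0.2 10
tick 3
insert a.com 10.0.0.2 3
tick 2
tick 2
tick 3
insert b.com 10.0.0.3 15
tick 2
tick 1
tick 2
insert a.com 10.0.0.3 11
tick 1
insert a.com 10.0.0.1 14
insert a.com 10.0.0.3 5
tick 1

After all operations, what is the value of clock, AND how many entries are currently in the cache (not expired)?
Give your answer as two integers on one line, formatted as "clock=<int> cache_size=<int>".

Answer: clock=17 cache_size=2

Derivation:
Op 1: insert b.com -> 10.0.0.2 (expiry=0+10=10). clock=0
Op 2: tick 3 -> clock=3.
Op 3: insert a.com -> 10.0.0.2 (expiry=3+3=6). clock=3
Op 4: tick 2 -> clock=5.
Op 5: tick 2 -> clock=7. purged={a.com}
Op 6: tick 3 -> clock=10. purged={b.com}
Op 7: insert b.com -> 10.0.0.3 (expiry=10+15=25). clock=10
Op 8: tick 2 -> clock=12.
Op 9: tick 1 -> clock=13.
Op 10: tick 2 -> clock=15.
Op 11: insert a.com -> 10.0.0.3 (expiry=15+11=26). clock=15
Op 12: tick 1 -> clock=16.
Op 13: insert a.com -> 10.0.0.1 (expiry=16+14=30). clock=16
Op 14: insert a.com -> 10.0.0.3 (expiry=16+5=21). clock=16
Op 15: tick 1 -> clock=17.
Final clock = 17
Final cache (unexpired): {a.com,b.com} -> size=2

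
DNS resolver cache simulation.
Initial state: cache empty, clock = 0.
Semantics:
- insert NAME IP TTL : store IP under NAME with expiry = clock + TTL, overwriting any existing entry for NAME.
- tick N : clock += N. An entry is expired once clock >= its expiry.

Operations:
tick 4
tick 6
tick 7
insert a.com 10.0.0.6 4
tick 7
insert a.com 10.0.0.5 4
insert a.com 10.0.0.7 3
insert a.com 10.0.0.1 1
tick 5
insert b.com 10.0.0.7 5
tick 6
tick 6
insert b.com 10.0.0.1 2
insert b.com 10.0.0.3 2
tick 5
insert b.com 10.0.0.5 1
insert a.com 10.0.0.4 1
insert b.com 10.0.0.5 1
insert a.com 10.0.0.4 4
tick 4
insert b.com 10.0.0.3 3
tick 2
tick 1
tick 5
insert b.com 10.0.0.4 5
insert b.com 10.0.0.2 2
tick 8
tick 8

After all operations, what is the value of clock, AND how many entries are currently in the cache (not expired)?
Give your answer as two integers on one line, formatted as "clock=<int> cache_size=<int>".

Op 1: tick 4 -> clock=4.
Op 2: tick 6 -> clock=10.
Op 3: tick 7 -> clock=17.
Op 4: insert a.com -> 10.0.0.6 (expiry=17+4=21). clock=17
Op 5: tick 7 -> clock=24. purged={a.com}
Op 6: insert a.com -> 10.0.0.5 (expiry=24+4=28). clock=24
Op 7: insert a.com -> 10.0.0.7 (expiry=24+3=27). clock=24
Op 8: insert a.com -> 10.0.0.1 (expiry=24+1=25). clock=24
Op 9: tick 5 -> clock=29. purged={a.com}
Op 10: insert b.com -> 10.0.0.7 (expiry=29+5=34). clock=29
Op 11: tick 6 -> clock=35. purged={b.com}
Op 12: tick 6 -> clock=41.
Op 13: insert b.com -> 10.0.0.1 (expiry=41+2=43). clock=41
Op 14: insert b.com -> 10.0.0.3 (expiry=41+2=43). clock=41
Op 15: tick 5 -> clock=46. purged={b.com}
Op 16: insert b.com -> 10.0.0.5 (expiry=46+1=47). clock=46
Op 17: insert a.com -> 10.0.0.4 (expiry=46+1=47). clock=46
Op 18: insert b.com -> 10.0.0.5 (expiry=46+1=47). clock=46
Op 19: insert a.com -> 10.0.0.4 (expiry=46+4=50). clock=46
Op 20: tick 4 -> clock=50. purged={a.com,b.com}
Op 21: insert b.com -> 10.0.0.3 (expiry=50+3=53). clock=50
Op 22: tick 2 -> clock=52.
Op 23: tick 1 -> clock=53. purged={b.com}
Op 24: tick 5 -> clock=58.
Op 25: insert b.com -> 10.0.0.4 (expiry=58+5=63). clock=58
Op 26: insert b.com -> 10.0.0.2 (expiry=58+2=60). clock=58
Op 27: tick 8 -> clock=66. purged={b.com}
Op 28: tick 8 -> clock=74.
Final clock = 74
Final cache (unexpired): {} -> size=0

Answer: clock=74 cache_size=0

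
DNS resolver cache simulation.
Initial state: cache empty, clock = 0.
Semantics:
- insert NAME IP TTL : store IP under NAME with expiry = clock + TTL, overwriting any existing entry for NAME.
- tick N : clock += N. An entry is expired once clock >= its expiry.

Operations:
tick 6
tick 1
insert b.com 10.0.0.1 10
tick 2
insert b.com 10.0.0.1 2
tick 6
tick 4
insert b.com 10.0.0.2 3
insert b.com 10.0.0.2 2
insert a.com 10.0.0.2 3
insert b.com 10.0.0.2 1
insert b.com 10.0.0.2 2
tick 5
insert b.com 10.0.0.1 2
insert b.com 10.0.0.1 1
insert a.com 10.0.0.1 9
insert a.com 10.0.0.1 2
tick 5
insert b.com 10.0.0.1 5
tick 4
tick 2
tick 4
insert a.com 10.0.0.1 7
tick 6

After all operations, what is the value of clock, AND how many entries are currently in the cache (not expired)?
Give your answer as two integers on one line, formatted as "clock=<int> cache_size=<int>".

Answer: clock=45 cache_size=1

Derivation:
Op 1: tick 6 -> clock=6.
Op 2: tick 1 -> clock=7.
Op 3: insert b.com -> 10.0.0.1 (expiry=7+10=17). clock=7
Op 4: tick 2 -> clock=9.
Op 5: insert b.com -> 10.0.0.1 (expiry=9+2=11). clock=9
Op 6: tick 6 -> clock=15. purged={b.com}
Op 7: tick 4 -> clock=19.
Op 8: insert b.com -> 10.0.0.2 (expiry=19+3=22). clock=19
Op 9: insert b.com -> 10.0.0.2 (expiry=19+2=21). clock=19
Op 10: insert a.com -> 10.0.0.2 (expiry=19+3=22). clock=19
Op 11: insert b.com -> 10.0.0.2 (expiry=19+1=20). clock=19
Op 12: insert b.com -> 10.0.0.2 (expiry=19+2=21). clock=19
Op 13: tick 5 -> clock=24. purged={a.com,b.com}
Op 14: insert b.com -> 10.0.0.1 (expiry=24+2=26). clock=24
Op 15: insert b.com -> 10.0.0.1 (expiry=24+1=25). clock=24
Op 16: insert a.com -> 10.0.0.1 (expiry=24+9=33). clock=24
Op 17: insert a.com -> 10.0.0.1 (expiry=24+2=26). clock=24
Op 18: tick 5 -> clock=29. purged={a.com,b.com}
Op 19: insert b.com -> 10.0.0.1 (expiry=29+5=34). clock=29
Op 20: tick 4 -> clock=33.
Op 21: tick 2 -> clock=35. purged={b.com}
Op 22: tick 4 -> clock=39.
Op 23: insert a.com -> 10.0.0.1 (expiry=39+7=46). clock=39
Op 24: tick 6 -> clock=45.
Final clock = 45
Final cache (unexpired): {a.com} -> size=1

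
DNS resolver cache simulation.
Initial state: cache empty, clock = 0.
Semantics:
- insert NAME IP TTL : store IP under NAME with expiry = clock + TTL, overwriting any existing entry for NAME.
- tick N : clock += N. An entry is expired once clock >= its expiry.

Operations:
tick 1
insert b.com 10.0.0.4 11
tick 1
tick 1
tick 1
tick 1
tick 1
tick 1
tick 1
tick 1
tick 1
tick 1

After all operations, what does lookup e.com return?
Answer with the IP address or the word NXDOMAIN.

Answer: NXDOMAIN

Derivation:
Op 1: tick 1 -> clock=1.
Op 2: insert b.com -> 10.0.0.4 (expiry=1+11=12). clock=1
Op 3: tick 1 -> clock=2.
Op 4: tick 1 -> clock=3.
Op 5: tick 1 -> clock=4.
Op 6: tick 1 -> clock=5.
Op 7: tick 1 -> clock=6.
Op 8: tick 1 -> clock=7.
Op 9: tick 1 -> clock=8.
Op 10: tick 1 -> clock=9.
Op 11: tick 1 -> clock=10.
Op 12: tick 1 -> clock=11.
lookup e.com: not in cache (expired or never inserted)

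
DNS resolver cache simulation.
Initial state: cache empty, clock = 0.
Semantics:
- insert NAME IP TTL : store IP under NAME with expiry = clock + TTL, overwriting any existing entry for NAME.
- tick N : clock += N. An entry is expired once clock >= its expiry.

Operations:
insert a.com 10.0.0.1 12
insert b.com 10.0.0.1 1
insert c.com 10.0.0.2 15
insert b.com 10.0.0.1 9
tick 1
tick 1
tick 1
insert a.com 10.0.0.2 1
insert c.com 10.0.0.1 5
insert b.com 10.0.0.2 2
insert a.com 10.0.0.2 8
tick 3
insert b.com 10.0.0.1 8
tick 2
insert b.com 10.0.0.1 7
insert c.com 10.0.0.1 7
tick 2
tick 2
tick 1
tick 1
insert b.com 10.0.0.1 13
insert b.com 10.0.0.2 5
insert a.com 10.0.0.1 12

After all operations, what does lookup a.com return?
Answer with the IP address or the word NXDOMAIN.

Op 1: insert a.com -> 10.0.0.1 (expiry=0+12=12). clock=0
Op 2: insert b.com -> 10.0.0.1 (expiry=0+1=1). clock=0
Op 3: insert c.com -> 10.0.0.2 (expiry=0+15=15). clock=0
Op 4: insert b.com -> 10.0.0.1 (expiry=0+9=9). clock=0
Op 5: tick 1 -> clock=1.
Op 6: tick 1 -> clock=2.
Op 7: tick 1 -> clock=3.
Op 8: insert a.com -> 10.0.0.2 (expiry=3+1=4). clock=3
Op 9: insert c.com -> 10.0.0.1 (expiry=3+5=8). clock=3
Op 10: insert b.com -> 10.0.0.2 (expiry=3+2=5). clock=3
Op 11: insert a.com -> 10.0.0.2 (expiry=3+8=11). clock=3
Op 12: tick 3 -> clock=6. purged={b.com}
Op 13: insert b.com -> 10.0.0.1 (expiry=6+8=14). clock=6
Op 14: tick 2 -> clock=8. purged={c.com}
Op 15: insert b.com -> 10.0.0.1 (expiry=8+7=15). clock=8
Op 16: insert c.com -> 10.0.0.1 (expiry=8+7=15). clock=8
Op 17: tick 2 -> clock=10.
Op 18: tick 2 -> clock=12. purged={a.com}
Op 19: tick 1 -> clock=13.
Op 20: tick 1 -> clock=14.
Op 21: insert b.com -> 10.0.0.1 (expiry=14+13=27). clock=14
Op 22: insert b.com -> 10.0.0.2 (expiry=14+5=19). clock=14
Op 23: insert a.com -> 10.0.0.1 (expiry=14+12=26). clock=14
lookup a.com: present, ip=10.0.0.1 expiry=26 > clock=14

Answer: 10.0.0.1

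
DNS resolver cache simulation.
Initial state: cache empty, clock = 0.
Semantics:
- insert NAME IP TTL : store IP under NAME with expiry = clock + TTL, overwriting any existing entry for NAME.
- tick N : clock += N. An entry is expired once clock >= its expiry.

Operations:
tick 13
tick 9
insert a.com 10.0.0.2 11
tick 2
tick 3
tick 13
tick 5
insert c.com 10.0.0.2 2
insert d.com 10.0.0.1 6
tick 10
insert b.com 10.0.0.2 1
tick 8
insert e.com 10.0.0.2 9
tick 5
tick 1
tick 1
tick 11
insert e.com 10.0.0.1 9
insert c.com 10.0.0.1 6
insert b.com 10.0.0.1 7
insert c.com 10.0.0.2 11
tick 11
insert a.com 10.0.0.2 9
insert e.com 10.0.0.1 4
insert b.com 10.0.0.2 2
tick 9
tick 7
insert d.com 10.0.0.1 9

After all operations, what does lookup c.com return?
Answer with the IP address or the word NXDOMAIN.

Answer: NXDOMAIN

Derivation:
Op 1: tick 13 -> clock=13.
Op 2: tick 9 -> clock=22.
Op 3: insert a.com -> 10.0.0.2 (expiry=22+11=33). clock=22
Op 4: tick 2 -> clock=24.
Op 5: tick 3 -> clock=27.
Op 6: tick 13 -> clock=40. purged={a.com}
Op 7: tick 5 -> clock=45.
Op 8: insert c.com -> 10.0.0.2 (expiry=45+2=47). clock=45
Op 9: insert d.com -> 10.0.0.1 (expiry=45+6=51). clock=45
Op 10: tick 10 -> clock=55. purged={c.com,d.com}
Op 11: insert b.com -> 10.0.0.2 (expiry=55+1=56). clock=55
Op 12: tick 8 -> clock=63. purged={b.com}
Op 13: insert e.com -> 10.0.0.2 (expiry=63+9=72). clock=63
Op 14: tick 5 -> clock=68.
Op 15: tick 1 -> clock=69.
Op 16: tick 1 -> clock=70.
Op 17: tick 11 -> clock=81. purged={e.com}
Op 18: insert e.com -> 10.0.0.1 (expiry=81+9=90). clock=81
Op 19: insert c.com -> 10.0.0.1 (expiry=81+6=87). clock=81
Op 20: insert b.com -> 10.0.0.1 (expiry=81+7=88). clock=81
Op 21: insert c.com -> 10.0.0.2 (expiry=81+11=92). clock=81
Op 22: tick 11 -> clock=92. purged={b.com,c.com,e.com}
Op 23: insert a.com -> 10.0.0.2 (expiry=92+9=101). clock=92
Op 24: insert e.com -> 10.0.0.1 (expiry=92+4=96). clock=92
Op 25: insert b.com -> 10.0.0.2 (expiry=92+2=94). clock=92
Op 26: tick 9 -> clock=101. purged={a.com,b.com,e.com}
Op 27: tick 7 -> clock=108.
Op 28: insert d.com -> 10.0.0.1 (expiry=108+9=117). clock=108
lookup c.com: not in cache (expired or never inserted)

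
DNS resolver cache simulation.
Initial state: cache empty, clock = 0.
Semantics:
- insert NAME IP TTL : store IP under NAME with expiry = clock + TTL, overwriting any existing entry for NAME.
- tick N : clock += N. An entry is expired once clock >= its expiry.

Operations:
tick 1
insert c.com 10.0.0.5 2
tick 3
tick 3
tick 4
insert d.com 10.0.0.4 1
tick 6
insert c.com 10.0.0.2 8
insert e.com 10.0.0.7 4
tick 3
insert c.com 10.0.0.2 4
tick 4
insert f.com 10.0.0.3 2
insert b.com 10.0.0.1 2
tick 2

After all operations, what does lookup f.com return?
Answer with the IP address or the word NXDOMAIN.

Answer: NXDOMAIN

Derivation:
Op 1: tick 1 -> clock=1.
Op 2: insert c.com -> 10.0.0.5 (expiry=1+2=3). clock=1
Op 3: tick 3 -> clock=4. purged={c.com}
Op 4: tick 3 -> clock=7.
Op 5: tick 4 -> clock=11.
Op 6: insert d.com -> 10.0.0.4 (expiry=11+1=12). clock=11
Op 7: tick 6 -> clock=17. purged={d.com}
Op 8: insert c.com -> 10.0.0.2 (expiry=17+8=25). clock=17
Op 9: insert e.com -> 10.0.0.7 (expiry=17+4=21). clock=17
Op 10: tick 3 -> clock=20.
Op 11: insert c.com -> 10.0.0.2 (expiry=20+4=24). clock=20
Op 12: tick 4 -> clock=24. purged={c.com,e.com}
Op 13: insert f.com -> 10.0.0.3 (expiry=24+2=26). clock=24
Op 14: insert b.com -> 10.0.0.1 (expiry=24+2=26). clock=24
Op 15: tick 2 -> clock=26. purged={b.com,f.com}
lookup f.com: not in cache (expired or never inserted)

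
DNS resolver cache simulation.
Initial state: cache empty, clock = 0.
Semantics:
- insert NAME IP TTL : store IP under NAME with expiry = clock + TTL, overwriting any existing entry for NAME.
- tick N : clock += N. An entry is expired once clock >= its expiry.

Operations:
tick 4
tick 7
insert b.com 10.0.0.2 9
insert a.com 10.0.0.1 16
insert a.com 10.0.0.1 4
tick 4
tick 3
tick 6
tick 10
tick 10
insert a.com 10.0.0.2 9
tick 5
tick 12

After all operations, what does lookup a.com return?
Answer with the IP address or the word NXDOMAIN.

Answer: NXDOMAIN

Derivation:
Op 1: tick 4 -> clock=4.
Op 2: tick 7 -> clock=11.
Op 3: insert b.com -> 10.0.0.2 (expiry=11+9=20). clock=11
Op 4: insert a.com -> 10.0.0.1 (expiry=11+16=27). clock=11
Op 5: insert a.com -> 10.0.0.1 (expiry=11+4=15). clock=11
Op 6: tick 4 -> clock=15. purged={a.com}
Op 7: tick 3 -> clock=18.
Op 8: tick 6 -> clock=24. purged={b.com}
Op 9: tick 10 -> clock=34.
Op 10: tick 10 -> clock=44.
Op 11: insert a.com -> 10.0.0.2 (expiry=44+9=53). clock=44
Op 12: tick 5 -> clock=49.
Op 13: tick 12 -> clock=61. purged={a.com}
lookup a.com: not in cache (expired or never inserted)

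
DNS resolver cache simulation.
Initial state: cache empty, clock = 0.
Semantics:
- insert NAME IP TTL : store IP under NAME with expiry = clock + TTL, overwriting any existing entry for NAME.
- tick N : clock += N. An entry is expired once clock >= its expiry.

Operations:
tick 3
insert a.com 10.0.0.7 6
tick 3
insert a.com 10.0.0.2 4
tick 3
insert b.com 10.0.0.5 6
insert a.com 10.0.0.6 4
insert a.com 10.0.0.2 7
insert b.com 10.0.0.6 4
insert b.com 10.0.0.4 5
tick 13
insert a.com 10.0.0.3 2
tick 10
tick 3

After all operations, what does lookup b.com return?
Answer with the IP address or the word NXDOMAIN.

Answer: NXDOMAIN

Derivation:
Op 1: tick 3 -> clock=3.
Op 2: insert a.com -> 10.0.0.7 (expiry=3+6=9). clock=3
Op 3: tick 3 -> clock=6.
Op 4: insert a.com -> 10.0.0.2 (expiry=6+4=10). clock=6
Op 5: tick 3 -> clock=9.
Op 6: insert b.com -> 10.0.0.5 (expiry=9+6=15). clock=9
Op 7: insert a.com -> 10.0.0.6 (expiry=9+4=13). clock=9
Op 8: insert a.com -> 10.0.0.2 (expiry=9+7=16). clock=9
Op 9: insert b.com -> 10.0.0.6 (expiry=9+4=13). clock=9
Op 10: insert b.com -> 10.0.0.4 (expiry=9+5=14). clock=9
Op 11: tick 13 -> clock=22. purged={a.com,b.com}
Op 12: insert a.com -> 10.0.0.3 (expiry=22+2=24). clock=22
Op 13: tick 10 -> clock=32. purged={a.com}
Op 14: tick 3 -> clock=35.
lookup b.com: not in cache (expired or never inserted)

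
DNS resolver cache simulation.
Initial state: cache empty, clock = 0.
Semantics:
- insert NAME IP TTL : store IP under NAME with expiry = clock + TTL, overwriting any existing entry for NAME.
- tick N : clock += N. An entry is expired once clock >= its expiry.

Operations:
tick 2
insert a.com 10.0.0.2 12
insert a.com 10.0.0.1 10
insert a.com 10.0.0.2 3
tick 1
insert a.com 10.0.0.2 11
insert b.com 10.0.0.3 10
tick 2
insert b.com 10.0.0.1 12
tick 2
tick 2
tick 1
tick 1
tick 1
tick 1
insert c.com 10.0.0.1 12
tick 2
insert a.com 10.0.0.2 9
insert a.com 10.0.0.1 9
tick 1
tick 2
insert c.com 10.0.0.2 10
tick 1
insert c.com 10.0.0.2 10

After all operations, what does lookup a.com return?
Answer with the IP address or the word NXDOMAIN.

Answer: 10.0.0.1

Derivation:
Op 1: tick 2 -> clock=2.
Op 2: insert a.com -> 10.0.0.2 (expiry=2+12=14). clock=2
Op 3: insert a.com -> 10.0.0.1 (expiry=2+10=12). clock=2
Op 4: insert a.com -> 10.0.0.2 (expiry=2+3=5). clock=2
Op 5: tick 1 -> clock=3.
Op 6: insert a.com -> 10.0.0.2 (expiry=3+11=14). clock=3
Op 7: insert b.com -> 10.0.0.3 (expiry=3+10=13). clock=3
Op 8: tick 2 -> clock=5.
Op 9: insert b.com -> 10.0.0.1 (expiry=5+12=17). clock=5
Op 10: tick 2 -> clock=7.
Op 11: tick 2 -> clock=9.
Op 12: tick 1 -> clock=10.
Op 13: tick 1 -> clock=11.
Op 14: tick 1 -> clock=12.
Op 15: tick 1 -> clock=13.
Op 16: insert c.com -> 10.0.0.1 (expiry=13+12=25). clock=13
Op 17: tick 2 -> clock=15. purged={a.com}
Op 18: insert a.com -> 10.0.0.2 (expiry=15+9=24). clock=15
Op 19: insert a.com -> 10.0.0.1 (expiry=15+9=24). clock=15
Op 20: tick 1 -> clock=16.
Op 21: tick 2 -> clock=18. purged={b.com}
Op 22: insert c.com -> 10.0.0.2 (expiry=18+10=28). clock=18
Op 23: tick 1 -> clock=19.
Op 24: insert c.com -> 10.0.0.2 (expiry=19+10=29). clock=19
lookup a.com: present, ip=10.0.0.1 expiry=24 > clock=19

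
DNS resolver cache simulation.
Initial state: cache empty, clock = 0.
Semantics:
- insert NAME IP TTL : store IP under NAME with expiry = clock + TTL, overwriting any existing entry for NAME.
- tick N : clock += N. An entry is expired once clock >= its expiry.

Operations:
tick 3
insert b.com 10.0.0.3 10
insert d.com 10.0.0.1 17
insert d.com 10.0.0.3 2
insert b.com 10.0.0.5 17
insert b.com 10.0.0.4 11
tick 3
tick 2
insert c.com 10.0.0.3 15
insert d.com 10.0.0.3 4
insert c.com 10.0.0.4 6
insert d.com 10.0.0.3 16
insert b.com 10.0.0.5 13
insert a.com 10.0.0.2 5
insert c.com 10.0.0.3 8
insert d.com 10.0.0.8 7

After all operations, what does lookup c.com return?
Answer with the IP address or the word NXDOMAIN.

Answer: 10.0.0.3

Derivation:
Op 1: tick 3 -> clock=3.
Op 2: insert b.com -> 10.0.0.3 (expiry=3+10=13). clock=3
Op 3: insert d.com -> 10.0.0.1 (expiry=3+17=20). clock=3
Op 4: insert d.com -> 10.0.0.3 (expiry=3+2=5). clock=3
Op 5: insert b.com -> 10.0.0.5 (expiry=3+17=20). clock=3
Op 6: insert b.com -> 10.0.0.4 (expiry=3+11=14). clock=3
Op 7: tick 3 -> clock=6. purged={d.com}
Op 8: tick 2 -> clock=8.
Op 9: insert c.com -> 10.0.0.3 (expiry=8+15=23). clock=8
Op 10: insert d.com -> 10.0.0.3 (expiry=8+4=12). clock=8
Op 11: insert c.com -> 10.0.0.4 (expiry=8+6=14). clock=8
Op 12: insert d.com -> 10.0.0.3 (expiry=8+16=24). clock=8
Op 13: insert b.com -> 10.0.0.5 (expiry=8+13=21). clock=8
Op 14: insert a.com -> 10.0.0.2 (expiry=8+5=13). clock=8
Op 15: insert c.com -> 10.0.0.3 (expiry=8+8=16). clock=8
Op 16: insert d.com -> 10.0.0.8 (expiry=8+7=15). clock=8
lookup c.com: present, ip=10.0.0.3 expiry=16 > clock=8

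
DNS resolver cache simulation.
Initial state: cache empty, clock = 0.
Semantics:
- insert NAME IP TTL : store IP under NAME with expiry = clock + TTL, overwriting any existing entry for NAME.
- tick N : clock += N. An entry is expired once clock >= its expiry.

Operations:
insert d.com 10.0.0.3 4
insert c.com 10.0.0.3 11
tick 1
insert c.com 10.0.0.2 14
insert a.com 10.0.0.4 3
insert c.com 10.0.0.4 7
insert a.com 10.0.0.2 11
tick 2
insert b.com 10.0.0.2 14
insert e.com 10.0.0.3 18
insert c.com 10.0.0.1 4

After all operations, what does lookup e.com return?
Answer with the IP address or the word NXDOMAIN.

Answer: 10.0.0.3

Derivation:
Op 1: insert d.com -> 10.0.0.3 (expiry=0+4=4). clock=0
Op 2: insert c.com -> 10.0.0.3 (expiry=0+11=11). clock=0
Op 3: tick 1 -> clock=1.
Op 4: insert c.com -> 10.0.0.2 (expiry=1+14=15). clock=1
Op 5: insert a.com -> 10.0.0.4 (expiry=1+3=4). clock=1
Op 6: insert c.com -> 10.0.0.4 (expiry=1+7=8). clock=1
Op 7: insert a.com -> 10.0.0.2 (expiry=1+11=12). clock=1
Op 8: tick 2 -> clock=3.
Op 9: insert b.com -> 10.0.0.2 (expiry=3+14=17). clock=3
Op 10: insert e.com -> 10.0.0.3 (expiry=3+18=21). clock=3
Op 11: insert c.com -> 10.0.0.1 (expiry=3+4=7). clock=3
lookup e.com: present, ip=10.0.0.3 expiry=21 > clock=3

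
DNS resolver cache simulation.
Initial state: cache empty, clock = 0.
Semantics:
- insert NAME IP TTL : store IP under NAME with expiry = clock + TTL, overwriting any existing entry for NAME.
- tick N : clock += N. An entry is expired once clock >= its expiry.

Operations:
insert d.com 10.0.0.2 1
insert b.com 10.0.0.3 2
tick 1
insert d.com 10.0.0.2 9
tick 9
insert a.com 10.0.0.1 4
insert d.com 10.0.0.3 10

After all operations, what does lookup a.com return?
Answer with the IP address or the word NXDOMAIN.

Op 1: insert d.com -> 10.0.0.2 (expiry=0+1=1). clock=0
Op 2: insert b.com -> 10.0.0.3 (expiry=0+2=2). clock=0
Op 3: tick 1 -> clock=1. purged={d.com}
Op 4: insert d.com -> 10.0.0.2 (expiry=1+9=10). clock=1
Op 5: tick 9 -> clock=10. purged={b.com,d.com}
Op 6: insert a.com -> 10.0.0.1 (expiry=10+4=14). clock=10
Op 7: insert d.com -> 10.0.0.3 (expiry=10+10=20). clock=10
lookup a.com: present, ip=10.0.0.1 expiry=14 > clock=10

Answer: 10.0.0.1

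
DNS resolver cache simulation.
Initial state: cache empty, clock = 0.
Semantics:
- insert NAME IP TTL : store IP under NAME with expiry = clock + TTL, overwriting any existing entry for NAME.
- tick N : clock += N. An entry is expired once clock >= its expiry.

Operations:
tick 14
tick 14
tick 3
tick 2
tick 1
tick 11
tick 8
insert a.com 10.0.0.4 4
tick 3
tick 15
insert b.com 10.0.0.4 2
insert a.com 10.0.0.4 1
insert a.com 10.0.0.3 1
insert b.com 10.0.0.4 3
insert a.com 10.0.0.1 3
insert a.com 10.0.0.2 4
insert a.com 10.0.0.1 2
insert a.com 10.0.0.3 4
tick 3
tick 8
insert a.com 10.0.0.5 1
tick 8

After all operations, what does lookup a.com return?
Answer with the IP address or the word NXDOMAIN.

Op 1: tick 14 -> clock=14.
Op 2: tick 14 -> clock=28.
Op 3: tick 3 -> clock=31.
Op 4: tick 2 -> clock=33.
Op 5: tick 1 -> clock=34.
Op 6: tick 11 -> clock=45.
Op 7: tick 8 -> clock=53.
Op 8: insert a.com -> 10.0.0.4 (expiry=53+4=57). clock=53
Op 9: tick 3 -> clock=56.
Op 10: tick 15 -> clock=71. purged={a.com}
Op 11: insert b.com -> 10.0.0.4 (expiry=71+2=73). clock=71
Op 12: insert a.com -> 10.0.0.4 (expiry=71+1=72). clock=71
Op 13: insert a.com -> 10.0.0.3 (expiry=71+1=72). clock=71
Op 14: insert b.com -> 10.0.0.4 (expiry=71+3=74). clock=71
Op 15: insert a.com -> 10.0.0.1 (expiry=71+3=74). clock=71
Op 16: insert a.com -> 10.0.0.2 (expiry=71+4=75). clock=71
Op 17: insert a.com -> 10.0.0.1 (expiry=71+2=73). clock=71
Op 18: insert a.com -> 10.0.0.3 (expiry=71+4=75). clock=71
Op 19: tick 3 -> clock=74. purged={b.com}
Op 20: tick 8 -> clock=82. purged={a.com}
Op 21: insert a.com -> 10.0.0.5 (expiry=82+1=83). clock=82
Op 22: tick 8 -> clock=90. purged={a.com}
lookup a.com: not in cache (expired or never inserted)

Answer: NXDOMAIN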